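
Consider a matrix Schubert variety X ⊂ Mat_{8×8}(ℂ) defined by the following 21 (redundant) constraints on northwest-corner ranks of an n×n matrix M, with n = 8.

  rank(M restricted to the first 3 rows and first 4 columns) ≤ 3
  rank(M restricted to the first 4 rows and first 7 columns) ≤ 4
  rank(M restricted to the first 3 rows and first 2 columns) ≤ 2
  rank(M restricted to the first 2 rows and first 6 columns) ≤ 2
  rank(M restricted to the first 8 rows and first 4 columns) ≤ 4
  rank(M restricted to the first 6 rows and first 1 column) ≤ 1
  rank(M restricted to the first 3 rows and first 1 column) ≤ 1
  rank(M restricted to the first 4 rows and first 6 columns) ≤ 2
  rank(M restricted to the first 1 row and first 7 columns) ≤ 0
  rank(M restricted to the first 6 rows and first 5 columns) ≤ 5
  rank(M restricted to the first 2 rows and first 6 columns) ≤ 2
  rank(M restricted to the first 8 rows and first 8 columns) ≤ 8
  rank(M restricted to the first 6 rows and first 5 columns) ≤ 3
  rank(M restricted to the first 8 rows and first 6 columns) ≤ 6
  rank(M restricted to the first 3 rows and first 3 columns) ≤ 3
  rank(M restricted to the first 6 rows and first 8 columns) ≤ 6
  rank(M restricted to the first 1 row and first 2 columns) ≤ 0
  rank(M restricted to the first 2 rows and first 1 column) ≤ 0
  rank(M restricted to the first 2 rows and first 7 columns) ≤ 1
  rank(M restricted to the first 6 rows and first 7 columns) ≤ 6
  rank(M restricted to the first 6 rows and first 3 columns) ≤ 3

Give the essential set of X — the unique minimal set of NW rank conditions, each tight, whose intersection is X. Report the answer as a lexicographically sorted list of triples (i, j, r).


Computing R[i][j] = min implied NW-rank bound (n=8, 21 conditions):

  i=1: 0, 0, 0, 0, 0, 0, 0, 1
  i=2: 0, 1, 1, 1, 1, 1, 1, 2
  i=3: 1, 2, 2, 2, 2, 2, 2, 3
  i=4: 1, 2, 2, 2, 2, 2, 3, 4
  i=5: 1, 2, 3, 3, 3, 3, 4, 5
  i=6: 1, 2, 3, 3, 3, 4, 5, 6
  i=7: 1, 2, 3, 4, 4, 5, 6, 7
  i=8: 1, 2, 3, 4, 5, 6, 7, 8

so w = (8, 2, 1, 7, 3, 6, 4, 5).

Rothe diagram D(w) (14 cells), 4 SE-corners (essential conditions):

[(1, 7, 0), (2, 1, 0), (4, 6, 2), (6, 5, 3)]


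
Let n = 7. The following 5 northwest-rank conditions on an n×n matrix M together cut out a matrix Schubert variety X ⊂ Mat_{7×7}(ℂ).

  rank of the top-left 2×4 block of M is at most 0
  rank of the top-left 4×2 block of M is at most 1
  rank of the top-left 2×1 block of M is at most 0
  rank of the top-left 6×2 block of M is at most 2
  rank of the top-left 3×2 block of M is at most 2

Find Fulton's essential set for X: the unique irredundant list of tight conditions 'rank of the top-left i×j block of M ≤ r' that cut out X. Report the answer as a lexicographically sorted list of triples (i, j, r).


Rank table r_w(7×7) implied by the 5 constraints:

  R[1]: 0, 0, 0, 0, 1, 1, 1
  R[2]: 0, 0, 0, 0, 1, 2, 2
  R[3]: 1, 1, 1, 1, 2, 3, 3
  R[4]: 1, 1, 2, 2, 3, 4, 4
  R[5]: 1, 2, 3, 3, 4, 5, 5
  R[6]: 1, 2, 3, 4, 5, 6, 6
  R[7]: 1, 2, 3, 4, 5, 6, 7

second differences of R give the permutation w = (5, 6, 1, 3, 2, 4, 7).

|D(w)|=9, |Ess(w)|=2:

[(2, 4, 0), (4, 2, 1)]


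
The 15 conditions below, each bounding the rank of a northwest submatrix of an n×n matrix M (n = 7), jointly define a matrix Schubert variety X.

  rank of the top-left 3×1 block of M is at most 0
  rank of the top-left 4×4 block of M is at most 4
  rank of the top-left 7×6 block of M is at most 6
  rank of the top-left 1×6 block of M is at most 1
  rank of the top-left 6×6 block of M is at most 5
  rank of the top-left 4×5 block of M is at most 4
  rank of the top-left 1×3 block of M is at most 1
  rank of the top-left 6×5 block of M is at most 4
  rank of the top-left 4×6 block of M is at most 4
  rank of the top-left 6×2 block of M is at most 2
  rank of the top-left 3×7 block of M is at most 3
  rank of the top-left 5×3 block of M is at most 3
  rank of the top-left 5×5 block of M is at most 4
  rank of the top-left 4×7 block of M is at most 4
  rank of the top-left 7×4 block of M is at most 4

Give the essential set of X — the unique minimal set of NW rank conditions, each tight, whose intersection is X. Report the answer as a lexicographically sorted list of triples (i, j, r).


Propagating the 15 rank bounds to every northwest block:

  i=1: 0 1 1 1 1 1 1
  i=2: 0 1 2 2 2 2 2
  i=3: 0 1 2 3 3 3 3
  i=4: 1 2 3 4 4 4 4
  i=5: 1 2 3 4 4 5 5
  i=6: 1 2 3 4 4 5 6
  i=7: 1 2 3 4 5 6 7

the unique w with this rank table is (2, 3, 4, 1, 6, 7, 5).

D(w) has 5 cells with 2 SE-corners; essential set:

[(3, 1, 0), (6, 5, 4)]


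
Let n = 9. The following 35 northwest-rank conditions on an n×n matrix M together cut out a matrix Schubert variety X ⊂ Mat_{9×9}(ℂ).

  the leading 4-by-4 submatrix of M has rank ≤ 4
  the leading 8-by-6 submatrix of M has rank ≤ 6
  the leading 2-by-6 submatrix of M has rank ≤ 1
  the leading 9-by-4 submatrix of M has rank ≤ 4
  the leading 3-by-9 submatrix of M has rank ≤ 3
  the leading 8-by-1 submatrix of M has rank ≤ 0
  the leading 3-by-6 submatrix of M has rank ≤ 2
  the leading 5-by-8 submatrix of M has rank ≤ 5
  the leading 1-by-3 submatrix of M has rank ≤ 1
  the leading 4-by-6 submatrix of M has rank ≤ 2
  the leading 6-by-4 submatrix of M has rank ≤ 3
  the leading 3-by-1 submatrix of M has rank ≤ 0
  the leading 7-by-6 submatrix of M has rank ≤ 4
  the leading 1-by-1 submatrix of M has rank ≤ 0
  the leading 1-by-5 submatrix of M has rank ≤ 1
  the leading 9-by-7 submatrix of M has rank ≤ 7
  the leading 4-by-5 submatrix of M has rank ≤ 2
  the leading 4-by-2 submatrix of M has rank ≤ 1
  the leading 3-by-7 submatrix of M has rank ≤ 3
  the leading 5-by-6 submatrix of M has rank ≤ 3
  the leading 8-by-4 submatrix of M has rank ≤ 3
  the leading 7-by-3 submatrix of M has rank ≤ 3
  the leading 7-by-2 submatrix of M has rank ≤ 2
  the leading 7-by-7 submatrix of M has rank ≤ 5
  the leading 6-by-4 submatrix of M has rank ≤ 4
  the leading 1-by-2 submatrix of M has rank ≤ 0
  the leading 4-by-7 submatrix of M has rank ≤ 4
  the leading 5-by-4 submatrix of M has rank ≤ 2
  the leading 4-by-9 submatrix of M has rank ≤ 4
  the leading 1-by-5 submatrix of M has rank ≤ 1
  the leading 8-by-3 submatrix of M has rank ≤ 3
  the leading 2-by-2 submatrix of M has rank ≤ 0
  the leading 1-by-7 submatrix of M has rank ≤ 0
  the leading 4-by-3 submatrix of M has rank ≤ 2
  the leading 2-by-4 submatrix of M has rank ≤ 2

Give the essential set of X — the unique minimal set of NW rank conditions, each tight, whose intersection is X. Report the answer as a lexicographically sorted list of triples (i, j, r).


Rank table r_w(9×9) implied by the 35 constraints:

  0  0  0  0  0  0  0  1  1
  0  0  1  1  1  1  1  2  2
  0  1  2  2  2  2  2  3  3
  0  1  2  2  2  2  3  4  4
  0  1  2  2  3  3  4  5  5
  0  1  2  3  4  4  5  6  6
  0  1  2  3  4  4  5  6  7
  0  1  2  3  4  5  6  7  8
  1  2  3  4  5  6  7  8  9

the unique w with this rank table is (8, 3, 2, 7, 5, 4, 9, 6, 1).

Rothe diagram D(w) (20 cells), 6 SE-corners (essential conditions):

[(1, 7, 0), (2, 2, 0), (4, 6, 2), (5, 4, 2), (7, 6, 4), (8, 1, 0)]


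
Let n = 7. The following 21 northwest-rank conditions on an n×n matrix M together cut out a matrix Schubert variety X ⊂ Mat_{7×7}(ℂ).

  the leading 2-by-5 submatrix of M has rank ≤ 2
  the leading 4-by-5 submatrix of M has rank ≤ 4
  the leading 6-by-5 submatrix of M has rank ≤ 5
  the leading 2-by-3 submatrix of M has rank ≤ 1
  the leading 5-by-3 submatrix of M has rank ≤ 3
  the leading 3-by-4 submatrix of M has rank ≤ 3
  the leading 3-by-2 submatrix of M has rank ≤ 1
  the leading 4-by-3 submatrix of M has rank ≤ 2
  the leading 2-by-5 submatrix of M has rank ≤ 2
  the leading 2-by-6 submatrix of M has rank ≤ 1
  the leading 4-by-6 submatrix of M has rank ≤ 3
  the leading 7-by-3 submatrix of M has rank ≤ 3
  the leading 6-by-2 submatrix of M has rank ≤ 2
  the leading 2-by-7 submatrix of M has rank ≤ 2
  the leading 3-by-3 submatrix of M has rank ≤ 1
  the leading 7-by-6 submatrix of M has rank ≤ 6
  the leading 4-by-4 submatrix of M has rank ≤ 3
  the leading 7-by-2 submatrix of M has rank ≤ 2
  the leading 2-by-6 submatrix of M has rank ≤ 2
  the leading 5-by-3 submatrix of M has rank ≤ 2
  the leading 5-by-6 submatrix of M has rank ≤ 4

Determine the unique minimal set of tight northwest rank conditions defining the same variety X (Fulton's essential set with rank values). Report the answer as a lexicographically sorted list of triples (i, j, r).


The tightest implied rank at each (i,j), from the 21 conditions:

  R[1]: 1 | 1 | 1 | 1 | 1 | 1 | 1
  R[2]: 1 | 1 | 1 | 1 | 1 | 1 | 2
  R[3]: 1 | 1 | 1 | 2 | 2 | 2 | 3
  R[4]: 1 | 2 | 2 | 3 | 3 | 3 | 4
  R[5]: 1 | 2 | 2 | 3 | 4 | 4 | 5
  R[6]: 1 | 2 | 3 | 4 | 5 | 5 | 6
  R[7]: 1 | 2 | 3 | 4 | 5 | 6 | 7

giving w = (1, 7, 4, 2, 5, 3, 6) via Δ²R.

ℓ(w)=8; the 3 essential cells (i,j,r):

[(2, 6, 1), (3, 3, 1), (5, 3, 2)]


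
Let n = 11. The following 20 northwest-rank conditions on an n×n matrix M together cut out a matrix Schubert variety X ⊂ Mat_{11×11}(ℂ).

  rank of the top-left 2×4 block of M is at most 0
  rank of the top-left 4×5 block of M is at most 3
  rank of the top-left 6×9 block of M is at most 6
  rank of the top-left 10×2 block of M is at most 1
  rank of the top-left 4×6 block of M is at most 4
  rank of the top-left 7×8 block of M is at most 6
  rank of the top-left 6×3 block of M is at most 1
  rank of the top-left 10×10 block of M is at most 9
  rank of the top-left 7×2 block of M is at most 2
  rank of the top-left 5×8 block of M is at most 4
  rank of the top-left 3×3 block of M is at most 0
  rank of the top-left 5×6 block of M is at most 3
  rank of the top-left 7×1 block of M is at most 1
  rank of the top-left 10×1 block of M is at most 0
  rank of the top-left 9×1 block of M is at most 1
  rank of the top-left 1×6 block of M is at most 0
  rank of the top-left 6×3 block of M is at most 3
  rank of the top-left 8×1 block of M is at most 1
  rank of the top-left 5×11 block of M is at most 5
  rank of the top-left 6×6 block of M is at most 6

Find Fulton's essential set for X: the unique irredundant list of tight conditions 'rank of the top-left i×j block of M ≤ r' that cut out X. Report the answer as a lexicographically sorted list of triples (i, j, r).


Recovering R(i,j) via the rank-extension bound from the 20 conditions:

  0 0 0 0 0 0 1 1 1 1 1
  0 0 0 0 1 1 2 2 2 2 2
  0 0 0 1 2 2 3 3 3 3 3
  0 1 1 2 3 3 4 4 4 4 4
  0 1 1 2 3 3 4 4 5 5 5
  0 1 1 2 3 4 5 5 6 6 6
  0 1 2 3 4 5 6 6 7 7 7
  0 1 2 3 4 5 6 7 8 8 8
  0 1 2 3 4 5 6 7 8 9 9
  0 1 2 3 4 5 6 7 8 9 10
  1 2 3 4 5 6 7 8 9 10 11

the unique w with this rank table is (7, 5, 4, 2, 9, 6, 3, 8, 10, 11, 1).

Rothe diagram D(w) (24 cells), 7 SE-corners (essential conditions):

[(1, 6, 0), (2, 4, 0), (3, 3, 0), (5, 6, 3), (5, 8, 4), (6, 3, 1), (10, 1, 0)]


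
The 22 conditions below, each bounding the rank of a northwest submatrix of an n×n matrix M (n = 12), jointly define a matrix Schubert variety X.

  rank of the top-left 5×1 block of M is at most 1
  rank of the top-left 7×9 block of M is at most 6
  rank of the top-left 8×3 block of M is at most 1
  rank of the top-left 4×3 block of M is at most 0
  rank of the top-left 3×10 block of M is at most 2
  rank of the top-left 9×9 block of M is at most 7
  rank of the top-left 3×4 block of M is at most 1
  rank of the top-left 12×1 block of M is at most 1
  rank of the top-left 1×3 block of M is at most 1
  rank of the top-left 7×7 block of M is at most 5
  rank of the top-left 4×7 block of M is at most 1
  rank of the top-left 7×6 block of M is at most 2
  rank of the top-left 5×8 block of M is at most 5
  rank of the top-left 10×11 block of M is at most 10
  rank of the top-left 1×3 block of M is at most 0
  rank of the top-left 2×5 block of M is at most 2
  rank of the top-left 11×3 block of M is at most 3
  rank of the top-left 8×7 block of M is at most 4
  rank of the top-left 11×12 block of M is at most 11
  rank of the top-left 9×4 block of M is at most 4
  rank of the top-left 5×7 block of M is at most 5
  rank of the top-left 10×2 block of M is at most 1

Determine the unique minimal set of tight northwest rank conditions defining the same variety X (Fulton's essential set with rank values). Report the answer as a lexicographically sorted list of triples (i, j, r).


The tightest implied rank at each (i,j), from the 22 conditions:

  0  0  0  1  1  1  1  1  1  1  1  1
  0  0  0  1  1  1  1  2  2  2  2  2
  0  0  0  1  1  1  1  2  2  2  3  3
  0  0  0  1  1  1  1  2  3  3  4  4
  1  1  1  2  2  2  2  3  4  4  5  5
  1  1  1  2  2  2  3  4  5  5  6  6
  1  1  1  2  2  2  3  4  5  6  7  7
  1  1  1  2  3  3  4  5  6  7  8  8
  1  1  2  3  4  4  5  6  7  8  9  9
  1  1  2  3  4  5  6  7  8  9  10  10
  1  2  3  4  5  6  7  8  9  10  11  11
  1  2  3  4  5  6  7  8  9  10  11  12

the unique w with this rank table is (4, 8, 11, 9, 1, 7, 10, 5, 3, 6, 2, 12).

|D(w)|=35, |Ess(w)|=6:

[(3, 10, 2), (4, 3, 0), (4, 7, 1), (7, 6, 2), (8, 3, 1), (10, 2, 1)]


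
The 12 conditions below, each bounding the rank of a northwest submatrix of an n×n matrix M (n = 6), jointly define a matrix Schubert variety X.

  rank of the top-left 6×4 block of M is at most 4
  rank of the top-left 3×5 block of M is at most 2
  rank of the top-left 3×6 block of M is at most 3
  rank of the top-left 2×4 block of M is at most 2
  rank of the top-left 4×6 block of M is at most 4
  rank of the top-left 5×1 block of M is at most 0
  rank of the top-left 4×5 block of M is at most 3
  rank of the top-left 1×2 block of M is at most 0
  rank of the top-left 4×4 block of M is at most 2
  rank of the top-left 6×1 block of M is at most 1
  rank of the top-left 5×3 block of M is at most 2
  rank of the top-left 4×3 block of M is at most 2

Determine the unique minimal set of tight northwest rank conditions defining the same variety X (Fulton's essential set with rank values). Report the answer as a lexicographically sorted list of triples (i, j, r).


Recovering R(i,j) via the rank-extension bound from the 12 conditions:

  0, 0, 1, 1, 1, 1
  0, 1, 2, 2, 2, 2
  0, 1, 2, 2, 2, 3
  0, 1, 2, 2, 3, 4
  0, 1, 2, 3, 4, 5
  1, 2, 3, 4, 5, 6

reading off 1-entries of Δ²R: w = (3, 2, 6, 5, 4, 1).

|D(w)|=9, |Ess(w)|=4:

[(1, 2, 0), (3, 5, 2), (4, 4, 2), (5, 1, 0)]


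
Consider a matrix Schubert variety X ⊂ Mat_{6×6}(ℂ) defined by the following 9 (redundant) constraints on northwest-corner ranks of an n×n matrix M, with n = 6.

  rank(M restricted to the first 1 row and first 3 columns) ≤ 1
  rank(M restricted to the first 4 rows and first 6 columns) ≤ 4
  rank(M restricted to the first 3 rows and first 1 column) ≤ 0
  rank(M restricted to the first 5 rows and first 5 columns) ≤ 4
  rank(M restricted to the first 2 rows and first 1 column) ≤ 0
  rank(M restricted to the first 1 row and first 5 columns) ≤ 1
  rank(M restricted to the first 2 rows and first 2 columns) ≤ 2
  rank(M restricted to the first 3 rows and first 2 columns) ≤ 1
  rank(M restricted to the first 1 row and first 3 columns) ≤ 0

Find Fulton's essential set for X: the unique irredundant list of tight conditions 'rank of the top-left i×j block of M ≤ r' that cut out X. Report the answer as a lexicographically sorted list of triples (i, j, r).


The tightest implied rank at each (i,j), from the 9 conditions:

  row 1: 0 | 0 | 0 | 1 | 1 | 1
  row 2: 0 | 1 | 1 | 2 | 2 | 2
  row 3: 0 | 1 | 2 | 3 | 3 | 3
  row 4: 1 | 2 | 3 | 4 | 4 | 4
  row 5: 1 | 2 | 3 | 4 | 4 | 5
  row 6: 1 | 2 | 3 | 4 | 5 | 6

giving w = (4, 2, 3, 1, 6, 5) via Δ²R.

3 SE-corners of the 6-cell Rothe diagram give Ess(w):

[(1, 3, 0), (3, 1, 0), (5, 5, 4)]


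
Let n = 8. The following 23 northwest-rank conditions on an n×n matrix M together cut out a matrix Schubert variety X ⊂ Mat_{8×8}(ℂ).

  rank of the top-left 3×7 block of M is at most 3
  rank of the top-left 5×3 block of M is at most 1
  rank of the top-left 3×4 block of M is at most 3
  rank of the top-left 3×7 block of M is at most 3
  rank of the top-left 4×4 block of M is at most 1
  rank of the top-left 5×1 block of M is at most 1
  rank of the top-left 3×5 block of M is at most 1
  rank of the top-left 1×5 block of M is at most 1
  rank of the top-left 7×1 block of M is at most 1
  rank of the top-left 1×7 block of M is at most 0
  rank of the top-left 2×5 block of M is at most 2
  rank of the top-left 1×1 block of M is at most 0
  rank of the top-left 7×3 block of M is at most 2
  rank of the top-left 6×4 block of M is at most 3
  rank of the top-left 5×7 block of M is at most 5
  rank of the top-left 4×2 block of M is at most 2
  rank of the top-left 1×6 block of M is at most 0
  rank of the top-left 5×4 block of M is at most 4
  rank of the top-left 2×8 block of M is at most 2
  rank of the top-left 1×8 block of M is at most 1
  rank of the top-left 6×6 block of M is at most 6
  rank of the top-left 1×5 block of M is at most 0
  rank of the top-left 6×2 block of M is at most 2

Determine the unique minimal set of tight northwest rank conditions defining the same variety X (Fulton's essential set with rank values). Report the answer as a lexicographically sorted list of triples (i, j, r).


The tightest implied rank at each (i,j), from the 23 conditions:

  0 | 0 | 0 | 0 | 0 | 0 | 0 | 1
  1 | 1 | 1 | 1 | 1 | 1 | 1 | 2
  1 | 1 | 1 | 1 | 1 | 2 | 2 | 3
  1 | 1 | 1 | 1 | 2 | 3 | 3 | 4
  1 | 1 | 1 | 2 | 3 | 4 | 4 | 5
  1 | 2 | 2 | 3 | 4 | 5 | 5 | 6
  1 | 2 | 2 | 3 | 4 | 5 | 6 | 7
  1 | 2 | 3 | 4 | 5 | 6 | 7 | 8

so w = (8, 1, 6, 5, 4, 2, 7, 3).

|D(w)|=17, |Ess(w)|=5:

[(1, 7, 0), (3, 5, 1), (4, 4, 1), (5, 3, 1), (7, 3, 2)]


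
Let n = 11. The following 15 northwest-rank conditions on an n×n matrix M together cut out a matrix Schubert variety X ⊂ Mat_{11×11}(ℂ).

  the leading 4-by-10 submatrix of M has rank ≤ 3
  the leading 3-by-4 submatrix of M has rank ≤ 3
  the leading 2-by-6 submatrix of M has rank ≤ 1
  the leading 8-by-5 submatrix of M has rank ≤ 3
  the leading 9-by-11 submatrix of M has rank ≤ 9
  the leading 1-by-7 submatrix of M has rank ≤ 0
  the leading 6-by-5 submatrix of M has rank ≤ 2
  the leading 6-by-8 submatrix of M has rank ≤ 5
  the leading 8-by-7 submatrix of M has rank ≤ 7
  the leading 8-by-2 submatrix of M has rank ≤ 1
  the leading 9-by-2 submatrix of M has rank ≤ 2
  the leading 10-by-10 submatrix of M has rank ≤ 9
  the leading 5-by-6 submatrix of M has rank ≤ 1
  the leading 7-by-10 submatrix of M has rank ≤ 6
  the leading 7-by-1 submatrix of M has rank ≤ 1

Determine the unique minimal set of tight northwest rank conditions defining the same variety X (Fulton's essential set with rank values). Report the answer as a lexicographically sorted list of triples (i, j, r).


Recovering R(i,j) via the rank-extension bound from the 15 conditions:

  row 1: 0, 0, 0, 0, 0, 0, 0, 1, 1, 1, 1
  row 2: 1, 1, 1, 1, 1, 1, 1, 2, 2, 2, 2
  row 3: 1, 1, 1, 1, 1, 1, 2, 3, 3, 3, 3
  row 4: 1, 1, 1, 1, 1, 1, 2, 3, 3, 3, 4
  row 5: 1, 1, 1, 1, 1, 1, 2, 3, 4, 4, 5
  row 6: 1, 1, 2, 2, 2, 2, 3, 4, 5, 5, 6
  row 7: 1, 1, 2, 3, 3, 3, 4, 5, 6, 6, 7
  row 8: 1, 1, 2, 3, 3, 4, 5, 6, 7, 7, 8
  row 9: 1, 2, 3, 4, 4, 5, 6, 7, 8, 8, 9
  row 10: 1, 2, 3, 4, 5, 6, 7, 8, 9, 9, 10
  row 11: 1, 2, 3, 4, 5, 6, 7, 8, 9, 10, 11

hence w(1..11) = (8, 1, 7, 11, 9, 3, 4, 6, 2, 5, 10).

Fulton essential set (5 of the 28 Rothe cells):

[(1, 7, 0), (4, 10, 3), (5, 6, 1), (8, 2, 1), (8, 5, 3)]


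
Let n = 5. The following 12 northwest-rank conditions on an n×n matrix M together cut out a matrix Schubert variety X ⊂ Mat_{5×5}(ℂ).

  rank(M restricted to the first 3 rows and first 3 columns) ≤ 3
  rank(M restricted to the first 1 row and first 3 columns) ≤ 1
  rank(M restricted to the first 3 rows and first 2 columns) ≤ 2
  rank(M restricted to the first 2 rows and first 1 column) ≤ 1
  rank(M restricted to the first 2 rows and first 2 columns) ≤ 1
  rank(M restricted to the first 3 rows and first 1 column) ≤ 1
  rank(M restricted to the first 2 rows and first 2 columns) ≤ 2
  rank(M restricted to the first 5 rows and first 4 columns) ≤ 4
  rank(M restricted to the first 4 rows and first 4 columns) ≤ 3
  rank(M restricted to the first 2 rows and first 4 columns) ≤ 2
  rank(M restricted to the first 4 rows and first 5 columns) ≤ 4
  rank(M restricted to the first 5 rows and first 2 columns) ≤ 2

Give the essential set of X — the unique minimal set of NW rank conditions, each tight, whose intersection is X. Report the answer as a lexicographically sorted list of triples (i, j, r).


Reconstructing r_w from the 12 given conditions:

  row 1: 1 | 1 | 1 | 1 | 1
  row 2: 1 | 1 | 2 | 2 | 2
  row 3: 1 | 2 | 3 | 3 | 3
  row 4: 1 | 2 | 3 | 3 | 4
  row 5: 1 | 2 | 3 | 4 | 5

the unique w with this rank table is (1, 3, 2, 5, 4).

2 SE-corners of the 2-cell Rothe diagram give Ess(w):

[(2, 2, 1), (4, 4, 3)]


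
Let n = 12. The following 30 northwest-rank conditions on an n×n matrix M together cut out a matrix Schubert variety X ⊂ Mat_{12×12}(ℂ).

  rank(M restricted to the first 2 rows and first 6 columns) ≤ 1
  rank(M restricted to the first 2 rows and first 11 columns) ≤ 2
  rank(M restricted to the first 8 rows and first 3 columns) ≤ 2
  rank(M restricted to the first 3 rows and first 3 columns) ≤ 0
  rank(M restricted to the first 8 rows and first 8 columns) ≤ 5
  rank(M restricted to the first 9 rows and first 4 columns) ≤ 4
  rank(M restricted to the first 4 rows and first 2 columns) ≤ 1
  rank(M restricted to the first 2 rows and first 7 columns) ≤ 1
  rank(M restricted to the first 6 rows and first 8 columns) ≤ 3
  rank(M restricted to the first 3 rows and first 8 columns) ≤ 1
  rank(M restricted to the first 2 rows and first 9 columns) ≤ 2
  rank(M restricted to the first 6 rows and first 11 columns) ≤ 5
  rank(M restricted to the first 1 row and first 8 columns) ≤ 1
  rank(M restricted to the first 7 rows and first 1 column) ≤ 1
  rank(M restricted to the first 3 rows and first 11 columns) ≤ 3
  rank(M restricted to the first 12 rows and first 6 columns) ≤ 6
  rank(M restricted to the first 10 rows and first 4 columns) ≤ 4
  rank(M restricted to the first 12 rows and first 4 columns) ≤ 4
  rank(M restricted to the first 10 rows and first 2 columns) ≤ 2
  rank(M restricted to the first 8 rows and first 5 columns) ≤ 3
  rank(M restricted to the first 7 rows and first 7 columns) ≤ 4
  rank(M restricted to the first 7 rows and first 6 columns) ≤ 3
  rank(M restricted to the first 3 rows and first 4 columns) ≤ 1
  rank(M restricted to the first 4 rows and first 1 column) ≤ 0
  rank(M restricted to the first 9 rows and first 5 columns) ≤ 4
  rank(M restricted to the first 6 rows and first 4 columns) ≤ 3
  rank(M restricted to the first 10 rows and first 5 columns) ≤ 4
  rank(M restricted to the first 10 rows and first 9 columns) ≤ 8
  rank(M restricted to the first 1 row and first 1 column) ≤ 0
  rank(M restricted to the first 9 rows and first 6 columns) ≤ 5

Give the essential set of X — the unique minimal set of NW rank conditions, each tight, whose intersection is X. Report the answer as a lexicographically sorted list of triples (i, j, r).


Computing R[i][j] = min implied NW-rank bound (n=12, 30 conditions):

  i=1: 0  0  0  1  1  1  1  1  1  1  1  1
  i=2: 0  0  0  1  1  1  1  1  2  2  2  2
  i=3: 0  0  0  1  1  1  1  1  2  3  3  3
  i=4: 0  1  1  2  2  2  2  2  3  4  4  4
  i=5: 1  2  2  3  3  3  3  3  4  5  5  5
  i=6: 1  2  2  3  3  3  3  3  4  5  5  6
  i=7: 1  2  2  3  3  3  4  4  5  6  6  7
  i=8: 1  2  2  3  3  4  5  5  6  7  7  8
  i=9: 1  2  3  4  4  5  6  6  7  8  8  9
  i=10: 1  2  3  4  4  5  6  7  8  9  9  10
  i=11: 1  2  3  4  5  6  7  8  9  10  10  11
  i=12: 1  2  3  4  5  6  7  8  9  10  11  12

the unique w with this rank table is (4, 9, 10, 2, 1, 12, 7, 6, 3, 8, 5, 11).

|D(w)|=30, |Ess(w)|=9:

[(3, 3, 0), (3, 8, 1), (4, 1, 0), (6, 8, 3), (6, 11, 5), (7, 6, 3), (8, 3, 2), (8, 5, 3), (10, 5, 4)]


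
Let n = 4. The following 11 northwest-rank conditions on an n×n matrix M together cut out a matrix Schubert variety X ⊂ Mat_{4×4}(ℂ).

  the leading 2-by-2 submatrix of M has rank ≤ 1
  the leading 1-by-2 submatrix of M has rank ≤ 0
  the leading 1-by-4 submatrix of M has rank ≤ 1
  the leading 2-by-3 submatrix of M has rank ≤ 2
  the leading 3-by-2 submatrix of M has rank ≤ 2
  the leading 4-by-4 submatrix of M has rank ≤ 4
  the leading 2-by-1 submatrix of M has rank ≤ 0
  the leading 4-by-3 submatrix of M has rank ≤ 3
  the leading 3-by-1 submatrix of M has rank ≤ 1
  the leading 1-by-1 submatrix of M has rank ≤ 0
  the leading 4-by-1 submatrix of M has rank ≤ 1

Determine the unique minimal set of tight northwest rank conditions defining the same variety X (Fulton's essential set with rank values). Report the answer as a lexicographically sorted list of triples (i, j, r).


Reconstructing r_w from the 11 given conditions:

  R[1]: 0  0  1  1
  R[2]: 0  1  2  2
  R[3]: 1  2  3  3
  R[4]: 1  2  3  4

hence w(1..4) = (3, 2, 1, 4).

Fulton essential set (2 of the 3 Rothe cells):

[(1, 2, 0), (2, 1, 0)]


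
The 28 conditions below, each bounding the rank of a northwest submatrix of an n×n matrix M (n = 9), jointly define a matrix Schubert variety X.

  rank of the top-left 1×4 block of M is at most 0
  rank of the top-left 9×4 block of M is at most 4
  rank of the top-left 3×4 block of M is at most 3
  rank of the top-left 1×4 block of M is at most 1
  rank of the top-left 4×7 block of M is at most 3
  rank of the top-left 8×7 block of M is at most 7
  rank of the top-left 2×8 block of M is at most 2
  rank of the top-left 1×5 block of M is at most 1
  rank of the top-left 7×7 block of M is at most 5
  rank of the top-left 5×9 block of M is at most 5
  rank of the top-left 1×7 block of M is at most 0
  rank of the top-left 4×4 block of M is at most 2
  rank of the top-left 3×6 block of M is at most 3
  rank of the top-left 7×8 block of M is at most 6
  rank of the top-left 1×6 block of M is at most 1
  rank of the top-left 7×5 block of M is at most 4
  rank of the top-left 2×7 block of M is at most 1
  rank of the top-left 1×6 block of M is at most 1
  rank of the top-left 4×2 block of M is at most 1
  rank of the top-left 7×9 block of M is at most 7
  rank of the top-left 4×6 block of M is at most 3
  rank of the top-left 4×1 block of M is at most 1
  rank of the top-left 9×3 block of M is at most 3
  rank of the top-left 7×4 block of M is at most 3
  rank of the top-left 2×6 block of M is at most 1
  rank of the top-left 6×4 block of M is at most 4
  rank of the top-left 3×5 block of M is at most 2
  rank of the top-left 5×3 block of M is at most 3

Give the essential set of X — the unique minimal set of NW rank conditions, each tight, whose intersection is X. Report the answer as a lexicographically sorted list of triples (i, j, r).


The tightest implied rank at each (i,j), from the 28 conditions:

  i=1: 0  0  0  0  0  0  0  1  1
  i=2: 1  1  1  1  1  1  1  2  2
  i=3: 1  1  2  2  2  2  2  3  3
  i=4: 1  1  2  2  3  3  3  4  4
  i=5: 1  2  3  3  4  4  4  5  5
  i=6: 1  2  3  3  4  5  5  6  6
  i=7: 1  2  3  3  4  5  5  6  7
  i=8: 1  2  3  4  5  6  6  7  8
  i=9: 1  2  3  4  5  6  7  8  9

so w = (8, 1, 3, 5, 2, 6, 9, 4, 7).

5 SE-corners of the 13-cell Rothe diagram give Ess(w):

[(1, 7, 0), (4, 2, 1), (4, 4, 2), (7, 4, 3), (7, 7, 5)]


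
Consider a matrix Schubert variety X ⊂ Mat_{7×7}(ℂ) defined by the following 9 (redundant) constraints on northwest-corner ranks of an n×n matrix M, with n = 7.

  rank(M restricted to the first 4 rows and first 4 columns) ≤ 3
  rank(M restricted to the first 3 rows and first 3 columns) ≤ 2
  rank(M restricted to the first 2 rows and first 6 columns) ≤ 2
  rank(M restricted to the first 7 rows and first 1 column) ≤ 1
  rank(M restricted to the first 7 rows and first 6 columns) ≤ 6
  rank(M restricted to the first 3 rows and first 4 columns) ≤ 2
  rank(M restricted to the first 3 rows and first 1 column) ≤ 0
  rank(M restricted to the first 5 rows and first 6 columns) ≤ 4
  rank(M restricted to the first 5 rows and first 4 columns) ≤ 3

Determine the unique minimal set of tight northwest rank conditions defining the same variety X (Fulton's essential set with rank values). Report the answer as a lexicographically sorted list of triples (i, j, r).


Rank table r_w(7×7) implied by the 9 constraints:

  R[1]: 0  1  1  1  1  1  1
  R[2]: 0  1  2  2  2  2  2
  R[3]: 0  1  2  2  3  3  3
  R[4]: 1  2  3  3  4  4  4
  R[5]: 1  2  3  3  4  4  5
  R[6]: 1  2  3  4  5  5  6
  R[7]: 1  2  3  4  5  6  7

second differences of R give the permutation w = (2, 3, 5, 1, 7, 4, 6).

Fulton essential set (4 of the 6 Rothe cells):

[(3, 1, 0), (3, 4, 2), (5, 4, 3), (5, 6, 4)]


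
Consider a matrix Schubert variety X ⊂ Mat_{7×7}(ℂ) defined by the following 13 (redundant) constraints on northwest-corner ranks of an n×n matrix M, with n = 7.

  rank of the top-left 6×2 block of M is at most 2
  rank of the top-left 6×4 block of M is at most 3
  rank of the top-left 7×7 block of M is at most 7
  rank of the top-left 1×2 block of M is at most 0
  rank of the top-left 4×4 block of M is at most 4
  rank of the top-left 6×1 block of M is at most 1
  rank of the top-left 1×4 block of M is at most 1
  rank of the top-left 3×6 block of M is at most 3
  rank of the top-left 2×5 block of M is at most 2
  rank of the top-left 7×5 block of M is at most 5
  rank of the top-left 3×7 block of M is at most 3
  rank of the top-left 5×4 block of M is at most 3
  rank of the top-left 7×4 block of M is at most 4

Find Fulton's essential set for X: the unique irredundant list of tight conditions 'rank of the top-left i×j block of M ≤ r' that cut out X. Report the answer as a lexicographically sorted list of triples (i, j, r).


The tightest implied rank at each (i,j), from the 13 conditions:

  i=1: 0 0 1 1 1 1 1
  i=2: 1 1 2 2 2 2 2
  i=3: 1 2 3 3 3 3 3
  i=4: 1 2 3 3 4 4 4
  i=5: 1 2 3 3 4 5 5
  i=6: 1 2 3 3 4 5 6
  i=7: 1 2 3 4 5 6 7

so w = (3, 1, 2, 5, 6, 7, 4).

ℓ(w)=5; the 2 essential cells (i,j,r):

[(1, 2, 0), (6, 4, 3)]


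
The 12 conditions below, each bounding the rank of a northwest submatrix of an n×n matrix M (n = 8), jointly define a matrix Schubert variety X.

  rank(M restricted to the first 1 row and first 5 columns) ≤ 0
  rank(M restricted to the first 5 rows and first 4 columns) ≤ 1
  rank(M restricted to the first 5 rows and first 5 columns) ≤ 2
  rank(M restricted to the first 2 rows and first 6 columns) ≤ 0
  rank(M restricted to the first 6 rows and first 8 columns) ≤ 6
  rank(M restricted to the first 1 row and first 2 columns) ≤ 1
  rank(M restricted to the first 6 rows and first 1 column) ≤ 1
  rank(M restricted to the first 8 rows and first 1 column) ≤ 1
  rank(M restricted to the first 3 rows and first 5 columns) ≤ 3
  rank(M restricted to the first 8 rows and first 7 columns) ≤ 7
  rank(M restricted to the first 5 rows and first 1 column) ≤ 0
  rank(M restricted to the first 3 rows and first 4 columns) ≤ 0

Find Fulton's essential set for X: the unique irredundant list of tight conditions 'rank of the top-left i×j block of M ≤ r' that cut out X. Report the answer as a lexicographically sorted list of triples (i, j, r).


Rank table r_w(8×8) implied by the 12 constraints:

  R[1]: 0, 0, 0, 0, 0, 0, 1, 1
  R[2]: 0, 0, 0, 0, 0, 0, 1, 2
  R[3]: 0, 0, 0, 0, 1, 1, 2, 3
  R[4]: 0, 1, 1, 1, 2, 2, 3, 4
  R[5]: 0, 1, 1, 1, 2, 3, 4, 5
  R[6]: 1, 2, 2, 2, 3, 4, 5, 6
  R[7]: 1, 2, 3, 3, 4, 5, 6, 7
  R[8]: 1, 2, 3, 4, 5, 6, 7, 8

second differences of R give the permutation w = (7, 8, 5, 2, 6, 1, 3, 4).

4 SE-corners of the 20-cell Rothe diagram give Ess(w):

[(2, 6, 0), (3, 4, 0), (5, 1, 0), (5, 4, 1)]


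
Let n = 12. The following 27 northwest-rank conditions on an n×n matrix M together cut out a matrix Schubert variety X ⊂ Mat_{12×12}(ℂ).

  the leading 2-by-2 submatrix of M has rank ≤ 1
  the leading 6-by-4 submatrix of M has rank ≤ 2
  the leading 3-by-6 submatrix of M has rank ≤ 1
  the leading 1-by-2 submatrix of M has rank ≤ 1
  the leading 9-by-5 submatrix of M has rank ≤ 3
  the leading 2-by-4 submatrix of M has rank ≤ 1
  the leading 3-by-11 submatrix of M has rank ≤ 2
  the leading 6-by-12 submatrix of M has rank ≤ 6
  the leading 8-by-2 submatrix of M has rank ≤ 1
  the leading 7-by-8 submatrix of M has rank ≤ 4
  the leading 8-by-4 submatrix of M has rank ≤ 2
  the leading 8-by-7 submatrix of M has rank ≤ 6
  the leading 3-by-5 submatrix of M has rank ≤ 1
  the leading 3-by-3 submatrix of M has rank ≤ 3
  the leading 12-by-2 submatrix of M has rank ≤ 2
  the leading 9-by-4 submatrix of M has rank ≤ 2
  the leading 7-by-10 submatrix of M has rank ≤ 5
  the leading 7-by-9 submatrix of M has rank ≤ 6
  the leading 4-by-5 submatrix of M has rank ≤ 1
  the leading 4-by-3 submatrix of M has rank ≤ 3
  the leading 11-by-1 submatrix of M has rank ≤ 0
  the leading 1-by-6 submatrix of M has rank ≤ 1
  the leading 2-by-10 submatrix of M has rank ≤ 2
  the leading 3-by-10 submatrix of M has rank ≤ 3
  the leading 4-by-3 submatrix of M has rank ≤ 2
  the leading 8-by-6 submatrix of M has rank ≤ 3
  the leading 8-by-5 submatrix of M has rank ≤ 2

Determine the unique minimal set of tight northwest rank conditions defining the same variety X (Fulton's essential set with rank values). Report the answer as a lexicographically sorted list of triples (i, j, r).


Reconstructing r_w from the 27 given conditions:

  R[1]: 0  1  1  1  1  1  1  1  1  1  1  1
  R[2]: 0  1  1  1  1  1  2  2  2  2  2  2
  R[3]: 0  1  1  1  1  1  2  2  2  2  2  3
  R[4]: 0  1  1  1  1  2  3  3  3  3  3  4
  R[5]: 0  1  2  2  2  3  4  4  4  4  4  5
  R[6]: 0  1  2  2  2  3  4  4  5  5  5  6
  R[7]: 0  1  2  2  2  3  4  4  5  5  6  7
  R[8]: 0  1  2  2  2  3  4  5  6  6  7  8
  R[9]: 0  1  2  2  3  4  5  6  7  7  8  9
  R[10]: 0  1  2  3  4  5  6  7  8  8  9  10
  R[11]: 0  1  2  3  4  5  6  7  8  9  10  11
  R[12]: 1  2  3  4  5  6  7  8  9  10  11  12

reading off 1-entries of Δ²R: w = (2, 7, 12, 6, 3, 9, 11, 8, 5, 4, 10, 1).

D(w) has 36 cells with 8 SE-corners; essential set:

[(3, 6, 1), (3, 11, 2), (4, 5, 1), (7, 8, 4), (7, 10, 5), (8, 5, 2), (9, 4, 2), (11, 1, 0)]


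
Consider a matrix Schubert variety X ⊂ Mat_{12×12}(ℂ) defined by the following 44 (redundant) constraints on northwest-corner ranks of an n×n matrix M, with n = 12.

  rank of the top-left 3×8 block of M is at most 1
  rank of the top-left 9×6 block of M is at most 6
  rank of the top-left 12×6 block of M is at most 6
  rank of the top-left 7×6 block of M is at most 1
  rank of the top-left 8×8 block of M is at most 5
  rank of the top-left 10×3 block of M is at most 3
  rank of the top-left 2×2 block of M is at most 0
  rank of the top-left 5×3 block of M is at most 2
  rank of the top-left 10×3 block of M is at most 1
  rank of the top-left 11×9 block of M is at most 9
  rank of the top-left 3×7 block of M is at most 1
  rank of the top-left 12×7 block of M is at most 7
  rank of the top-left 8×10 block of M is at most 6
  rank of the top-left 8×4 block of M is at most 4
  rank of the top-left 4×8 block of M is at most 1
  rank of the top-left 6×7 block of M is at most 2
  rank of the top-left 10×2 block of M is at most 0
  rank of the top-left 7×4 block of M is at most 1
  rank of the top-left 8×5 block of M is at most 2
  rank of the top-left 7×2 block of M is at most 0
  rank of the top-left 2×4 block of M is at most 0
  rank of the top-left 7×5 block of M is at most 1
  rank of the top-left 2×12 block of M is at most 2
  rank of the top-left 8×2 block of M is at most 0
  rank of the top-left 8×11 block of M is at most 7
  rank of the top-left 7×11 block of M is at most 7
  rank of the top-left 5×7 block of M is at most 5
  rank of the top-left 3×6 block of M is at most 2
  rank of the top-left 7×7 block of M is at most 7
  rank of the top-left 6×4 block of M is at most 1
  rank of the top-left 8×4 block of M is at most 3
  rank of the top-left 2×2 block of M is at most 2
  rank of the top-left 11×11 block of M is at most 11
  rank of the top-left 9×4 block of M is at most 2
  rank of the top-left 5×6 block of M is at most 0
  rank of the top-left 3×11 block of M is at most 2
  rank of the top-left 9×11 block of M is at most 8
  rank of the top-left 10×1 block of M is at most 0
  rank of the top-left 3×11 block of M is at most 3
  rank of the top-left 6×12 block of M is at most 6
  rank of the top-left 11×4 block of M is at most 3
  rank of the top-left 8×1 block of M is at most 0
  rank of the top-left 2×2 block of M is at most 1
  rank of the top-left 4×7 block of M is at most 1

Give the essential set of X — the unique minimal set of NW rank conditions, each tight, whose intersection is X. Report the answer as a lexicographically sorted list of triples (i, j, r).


Propagating the 44 rank bounds to every northwest block:

  row 1: 0 | 0 | 0 | 0 | 0 | 0 | 1 | 1 | 1 | 1 | 1 | 1
  row 2: 0 | 0 | 0 | 0 | 0 | 0 | 1 | 1 | 2 | 2 | 2 | 2
  row 3: 0 | 0 | 0 | 0 | 0 | 0 | 1 | 1 | 2 | 2 | 2 | 3
  row 4: 0 | 0 | 0 | 0 | 0 | 0 | 1 | 1 | 2 | 3 | 3 | 4
  row 5: 0 | 0 | 0 | 0 | 0 | 0 | 1 | 2 | 3 | 4 | 4 | 5
  row 6: 0 | 0 | 1 | 1 | 1 | 1 | 2 | 3 | 4 | 5 | 5 | 6
  row 7: 0 | 0 | 1 | 1 | 1 | 1 | 2 | 3 | 4 | 5 | 6 | 7
  row 8: 0 | 0 | 1 | 2 | 2 | 2 | 3 | 4 | 5 | 6 | 7 | 8
  row 9: 0 | 0 | 1 | 2 | 3 | 3 | 4 | 5 | 6 | 7 | 8 | 9
  row 10: 0 | 0 | 1 | 2 | 3 | 4 | 5 | 6 | 7 | 8 | 9 | 10
  row 11: 1 | 1 | 2 | 3 | 4 | 5 | 6 | 7 | 8 | 9 | 10 | 11
  row 12: 1 | 2 | 3 | 4 | 5 | 6 | 7 | 8 | 9 | 10 | 11 | 12

hence w(1..12) = (7, 9, 12, 10, 8, 3, 11, 4, 5, 6, 1, 2).

D(w) has 48 cells with 5 SE-corners; essential set:

[(3, 11, 2), (4, 8, 1), (5, 6, 0), (7, 6, 1), (10, 2, 0)]


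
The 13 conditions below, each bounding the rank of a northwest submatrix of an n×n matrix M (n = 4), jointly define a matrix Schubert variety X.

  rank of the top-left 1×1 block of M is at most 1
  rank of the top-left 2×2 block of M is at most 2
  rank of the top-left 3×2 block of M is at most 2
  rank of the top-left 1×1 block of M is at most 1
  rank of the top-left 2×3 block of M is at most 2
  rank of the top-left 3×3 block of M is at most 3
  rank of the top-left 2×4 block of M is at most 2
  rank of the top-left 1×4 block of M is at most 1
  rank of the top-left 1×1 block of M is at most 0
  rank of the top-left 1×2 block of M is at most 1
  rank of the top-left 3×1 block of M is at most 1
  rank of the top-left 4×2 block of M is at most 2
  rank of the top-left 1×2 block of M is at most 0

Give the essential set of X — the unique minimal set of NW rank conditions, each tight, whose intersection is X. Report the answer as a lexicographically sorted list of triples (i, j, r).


Computing R[i][j] = min implied NW-rank bound (n=4, 13 conditions):

  row 1: 0 0 1 1
  row 2: 1 1 2 2
  row 3: 1 2 3 3
  row 4: 1 2 3 4

so w = (3, 1, 2, 4).

Rothe diagram D(w) (2 cells), 1 SE-corner (essential condition):

[(1, 2, 0)]


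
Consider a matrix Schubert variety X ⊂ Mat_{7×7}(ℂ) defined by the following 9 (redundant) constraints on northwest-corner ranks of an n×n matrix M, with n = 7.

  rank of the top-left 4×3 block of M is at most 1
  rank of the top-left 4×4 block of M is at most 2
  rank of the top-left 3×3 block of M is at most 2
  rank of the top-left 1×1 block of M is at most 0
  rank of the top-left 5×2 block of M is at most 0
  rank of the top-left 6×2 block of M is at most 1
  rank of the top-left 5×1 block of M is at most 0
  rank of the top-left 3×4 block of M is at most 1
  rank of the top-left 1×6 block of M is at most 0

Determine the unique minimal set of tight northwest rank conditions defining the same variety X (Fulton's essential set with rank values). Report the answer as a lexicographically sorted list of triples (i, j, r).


Reconstructing r_w from the 9 given conditions:

  i=1: 0 0 0 0 0 0 1
  i=2: 0 0 1 1 1 1 2
  i=3: 0 0 1 1 2 2 3
  i=4: 0 0 1 2 3 3 4
  i=5: 0 0 1 2 3 4 5
  i=6: 1 1 2 3 4 5 6
  i=7: 1 2 3 4 5 6 7

hence w(1..7) = (7, 3, 5, 4, 6, 1, 2).

Rothe diagram D(w) (15 cells), 3 SE-corners (essential conditions):

[(1, 6, 0), (3, 4, 1), (5, 2, 0)]
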